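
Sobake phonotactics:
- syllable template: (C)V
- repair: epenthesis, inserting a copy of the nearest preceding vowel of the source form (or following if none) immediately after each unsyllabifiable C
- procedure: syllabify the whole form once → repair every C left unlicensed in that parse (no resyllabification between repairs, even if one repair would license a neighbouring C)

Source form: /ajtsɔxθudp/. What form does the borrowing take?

Syllabifying with onset maximization leaves /j/, /t/, /x/, /d/, /p/ stranded (no codas are permitted; onsets are limited to one consonant).
Epenthesis after each stranded consonant: /j/ → /ja/, /t/ → /ta/, /x/ → /xɔ/, /d/ → /du/, /p/ → /pu/.

ajatasɔxɔθudupu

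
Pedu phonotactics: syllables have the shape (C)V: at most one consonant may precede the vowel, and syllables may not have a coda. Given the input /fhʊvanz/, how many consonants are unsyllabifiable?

Under (C)V, the unsyllabifiable consonants are /f/, /n/, /z/ (no codas are permitted; onsets are limited to one consonant).

3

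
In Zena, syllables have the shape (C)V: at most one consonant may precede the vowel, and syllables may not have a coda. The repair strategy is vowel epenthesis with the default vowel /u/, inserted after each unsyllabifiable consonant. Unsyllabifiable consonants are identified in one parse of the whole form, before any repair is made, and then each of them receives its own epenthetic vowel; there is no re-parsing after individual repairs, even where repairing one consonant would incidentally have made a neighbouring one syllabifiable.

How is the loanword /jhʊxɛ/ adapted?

juhʊxɛ

The consonants /j/ cannot be parsed into a legal (C)V syllable (no codas are permitted; onsets are limited to one consonant).
Epenthesis after each stranded consonant: /j/ → /ju/.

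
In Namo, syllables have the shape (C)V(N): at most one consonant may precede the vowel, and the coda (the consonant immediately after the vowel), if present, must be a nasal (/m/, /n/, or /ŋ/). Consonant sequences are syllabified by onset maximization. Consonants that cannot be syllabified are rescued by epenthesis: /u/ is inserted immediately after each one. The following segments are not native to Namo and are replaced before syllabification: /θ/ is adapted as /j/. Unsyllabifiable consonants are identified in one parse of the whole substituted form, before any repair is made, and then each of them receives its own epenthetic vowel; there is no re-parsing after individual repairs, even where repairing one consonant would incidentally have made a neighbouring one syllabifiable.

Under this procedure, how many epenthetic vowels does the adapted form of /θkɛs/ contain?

After substitution the input is /jkɛs/.
The unsyllabifiable consonants are /j/, /s/; each receives one epenthetic vowel.

2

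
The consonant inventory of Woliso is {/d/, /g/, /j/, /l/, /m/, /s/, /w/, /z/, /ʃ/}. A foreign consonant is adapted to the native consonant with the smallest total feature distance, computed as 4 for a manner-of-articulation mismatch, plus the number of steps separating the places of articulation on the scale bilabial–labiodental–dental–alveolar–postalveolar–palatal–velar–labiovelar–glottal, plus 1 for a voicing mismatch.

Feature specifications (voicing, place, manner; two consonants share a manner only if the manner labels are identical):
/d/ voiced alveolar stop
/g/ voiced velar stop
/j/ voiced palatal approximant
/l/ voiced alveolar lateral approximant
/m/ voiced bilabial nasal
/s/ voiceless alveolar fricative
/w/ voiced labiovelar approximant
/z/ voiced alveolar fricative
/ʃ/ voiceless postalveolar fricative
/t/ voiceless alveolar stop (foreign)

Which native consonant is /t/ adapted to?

/d/ is closest: same manner (stop), place distance 0 (alveolar→alveolar), voicing differs (+1); total 1. Next closest is /g/ at distance 4.

d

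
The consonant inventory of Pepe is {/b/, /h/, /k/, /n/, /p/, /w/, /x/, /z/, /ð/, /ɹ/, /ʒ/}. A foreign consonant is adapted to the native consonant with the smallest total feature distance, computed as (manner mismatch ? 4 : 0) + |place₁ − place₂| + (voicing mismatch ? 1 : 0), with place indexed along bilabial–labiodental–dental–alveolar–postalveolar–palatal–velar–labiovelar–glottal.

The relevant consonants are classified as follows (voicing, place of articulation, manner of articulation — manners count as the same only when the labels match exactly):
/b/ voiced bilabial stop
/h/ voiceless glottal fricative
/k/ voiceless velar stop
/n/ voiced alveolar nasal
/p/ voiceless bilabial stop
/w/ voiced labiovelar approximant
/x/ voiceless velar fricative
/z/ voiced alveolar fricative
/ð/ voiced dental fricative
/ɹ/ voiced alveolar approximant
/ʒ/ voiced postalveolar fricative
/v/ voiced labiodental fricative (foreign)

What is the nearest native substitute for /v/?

ð

/ð/ is closest: same manner (fricative), place distance 1 (labiodental→dental), same voicing; total 1. Next closest is /z/ at distance 2.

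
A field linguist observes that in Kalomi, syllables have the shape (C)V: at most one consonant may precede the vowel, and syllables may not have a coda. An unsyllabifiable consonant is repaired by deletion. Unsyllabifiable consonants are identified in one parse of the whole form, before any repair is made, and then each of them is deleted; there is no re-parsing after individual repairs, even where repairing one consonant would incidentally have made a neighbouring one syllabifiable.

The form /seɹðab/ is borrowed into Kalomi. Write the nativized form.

The consonants /ɹ/, /b/ cannot be parsed into a legal (C)V syllable (no codas are permitted; onsets are limited to one consonant).
Deletion applies to /ɹ/, /b/.

seða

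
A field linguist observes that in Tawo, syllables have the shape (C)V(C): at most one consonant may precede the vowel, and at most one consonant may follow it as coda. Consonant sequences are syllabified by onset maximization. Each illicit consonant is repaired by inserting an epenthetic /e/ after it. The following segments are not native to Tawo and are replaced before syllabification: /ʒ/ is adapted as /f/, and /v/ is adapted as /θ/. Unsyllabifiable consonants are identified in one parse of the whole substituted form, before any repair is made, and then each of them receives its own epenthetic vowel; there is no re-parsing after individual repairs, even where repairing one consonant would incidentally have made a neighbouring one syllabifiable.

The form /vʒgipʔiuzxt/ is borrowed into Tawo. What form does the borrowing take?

θefegipʔiuzxete

Substitution: /v/ → /θ/, /ʒ/ → /f/, giving /θfgipʔiuzxt/.
Syllabifying with onset maximization leaves /θ/, /f/, /x/, /t/ stranded (at most one coda consonant is licensed; onsets are limited to one consonant).
Epenthesis after each stranded consonant: /θ/ → /θe/, /f/ → /fe/, /x/ → /xe/, /t/ → /te/.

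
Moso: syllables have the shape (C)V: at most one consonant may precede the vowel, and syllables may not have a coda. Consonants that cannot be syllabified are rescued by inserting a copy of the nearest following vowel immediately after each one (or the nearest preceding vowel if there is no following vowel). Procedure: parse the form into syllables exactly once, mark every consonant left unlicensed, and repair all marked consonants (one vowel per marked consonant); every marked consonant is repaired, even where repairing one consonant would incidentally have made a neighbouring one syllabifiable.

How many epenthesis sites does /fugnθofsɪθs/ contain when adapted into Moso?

The unsyllabifiable consonants are /g/, /n/, /f/, /θ/, /s/; each receives one epenthetic vowel.

5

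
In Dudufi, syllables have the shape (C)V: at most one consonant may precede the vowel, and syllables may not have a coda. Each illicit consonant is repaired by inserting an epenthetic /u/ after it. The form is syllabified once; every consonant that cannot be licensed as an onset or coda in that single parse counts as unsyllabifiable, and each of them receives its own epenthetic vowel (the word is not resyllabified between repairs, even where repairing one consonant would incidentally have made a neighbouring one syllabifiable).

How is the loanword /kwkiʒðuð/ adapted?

kuwukiʒuðuðu

Syllabifying with onset maximization leaves /k/, /w/, /ʒ/, /ð/ stranded (no codas are permitted; onsets are limited to one consonant).
Inserting the epenthetic vowel yields /k/ → /ku/, /w/ → /wu/, /ʒ/ → /ʒu/, /ð/ → /ðu/.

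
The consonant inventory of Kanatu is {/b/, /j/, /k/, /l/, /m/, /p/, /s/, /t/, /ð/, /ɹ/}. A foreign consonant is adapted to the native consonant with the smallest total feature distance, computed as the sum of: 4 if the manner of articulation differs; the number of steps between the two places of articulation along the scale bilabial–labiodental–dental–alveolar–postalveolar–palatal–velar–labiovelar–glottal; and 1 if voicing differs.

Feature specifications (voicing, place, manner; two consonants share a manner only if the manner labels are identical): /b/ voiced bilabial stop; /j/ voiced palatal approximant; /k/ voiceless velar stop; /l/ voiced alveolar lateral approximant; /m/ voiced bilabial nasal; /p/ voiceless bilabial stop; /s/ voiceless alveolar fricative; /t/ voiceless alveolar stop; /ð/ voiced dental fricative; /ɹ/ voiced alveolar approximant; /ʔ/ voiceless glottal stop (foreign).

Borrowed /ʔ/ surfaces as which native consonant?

/k/ is closest: same manner (stop), place distance 2 (glottal→velar), same voicing; total 2. Next closest is /t/ at distance 5.

k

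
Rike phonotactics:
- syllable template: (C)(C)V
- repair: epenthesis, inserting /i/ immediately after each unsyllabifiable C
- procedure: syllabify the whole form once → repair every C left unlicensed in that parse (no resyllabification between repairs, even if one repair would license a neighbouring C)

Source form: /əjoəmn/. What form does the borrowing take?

Under (C)(C)V, the unsyllabifiable consonants are /m/, /n/ (no codas are permitted; onsets may contain at most 2 consonants).
Inserting the epenthetic vowel yields /m/ → /mi/, /n/ → /ni/.

əjoəmini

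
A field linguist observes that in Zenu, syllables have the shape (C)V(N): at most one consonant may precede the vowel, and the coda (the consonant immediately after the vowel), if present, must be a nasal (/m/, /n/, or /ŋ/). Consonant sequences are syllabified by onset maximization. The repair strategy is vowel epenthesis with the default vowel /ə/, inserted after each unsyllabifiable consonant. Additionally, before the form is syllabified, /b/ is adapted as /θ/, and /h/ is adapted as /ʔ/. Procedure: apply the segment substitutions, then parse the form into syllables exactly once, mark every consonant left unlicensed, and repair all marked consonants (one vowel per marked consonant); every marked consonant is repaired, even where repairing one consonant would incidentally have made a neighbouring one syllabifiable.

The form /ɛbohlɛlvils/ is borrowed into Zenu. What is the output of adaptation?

ɛθoʔəlɛləviləsə

Substitution: /b/ → /θ/, /h/ → /ʔ/, giving /ɛθoʔlɛlvils/.
Syllabifying with onset maximization leaves /ʔ/, /l/, /l/, /s/ stranded (only a nasal (/m/, /n/, or /ŋ/) is licensed in coda position; onsets are limited to one consonant).
Epenthesis after each stranded consonant: /ʔ/ → /ʔə/, /l/ → /lə/, /l/ → /lə/, /s/ → /sə/.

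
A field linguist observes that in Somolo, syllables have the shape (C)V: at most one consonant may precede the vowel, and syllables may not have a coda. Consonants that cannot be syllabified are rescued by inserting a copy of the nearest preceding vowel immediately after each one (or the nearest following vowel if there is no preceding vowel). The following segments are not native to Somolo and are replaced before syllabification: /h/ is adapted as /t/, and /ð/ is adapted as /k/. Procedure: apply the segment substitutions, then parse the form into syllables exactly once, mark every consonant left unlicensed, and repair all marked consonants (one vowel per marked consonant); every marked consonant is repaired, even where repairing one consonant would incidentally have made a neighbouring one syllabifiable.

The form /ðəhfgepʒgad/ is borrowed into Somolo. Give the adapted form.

Substitution: /ð/ → /k/, /h/ → /t/, giving /kətfgepʒgad/.
Under (C)V, the unsyllabifiable consonants are /t/, /f/, /p/, /ʒ/, /d/ (no codas are permitted; onsets are limited to one consonant).
Each unlicensed consonant becomes the onset of a new syllable: /t/ → /tə/, /f/ → /fə/, /p/ → /pe/, /ʒ/ → /ʒe/, /d/ → /da/.

kətəfəgepeʒegada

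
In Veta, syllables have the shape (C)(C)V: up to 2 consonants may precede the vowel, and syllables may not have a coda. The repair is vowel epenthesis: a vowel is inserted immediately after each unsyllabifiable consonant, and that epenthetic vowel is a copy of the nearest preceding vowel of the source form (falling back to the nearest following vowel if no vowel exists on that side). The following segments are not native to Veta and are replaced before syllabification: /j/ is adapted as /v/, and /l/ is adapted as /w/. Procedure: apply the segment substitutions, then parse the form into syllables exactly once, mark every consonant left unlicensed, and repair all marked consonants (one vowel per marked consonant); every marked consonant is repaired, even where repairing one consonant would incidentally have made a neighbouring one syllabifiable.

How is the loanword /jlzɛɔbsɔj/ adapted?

vɛwzɛɔbsɔvɔ

Substitution: /j/ → /v/, /l/ → /w/, giving /vwzɛɔbsɔv/.
Under (C)(C)V, the unsyllabifiable consonants are /v/, /v/ (no codas are permitted; onsets may contain at most 2 consonants).
Each unlicensed consonant becomes the onset of a new syllable: /v/ → /vɛ/, /v/ → /vɔ/.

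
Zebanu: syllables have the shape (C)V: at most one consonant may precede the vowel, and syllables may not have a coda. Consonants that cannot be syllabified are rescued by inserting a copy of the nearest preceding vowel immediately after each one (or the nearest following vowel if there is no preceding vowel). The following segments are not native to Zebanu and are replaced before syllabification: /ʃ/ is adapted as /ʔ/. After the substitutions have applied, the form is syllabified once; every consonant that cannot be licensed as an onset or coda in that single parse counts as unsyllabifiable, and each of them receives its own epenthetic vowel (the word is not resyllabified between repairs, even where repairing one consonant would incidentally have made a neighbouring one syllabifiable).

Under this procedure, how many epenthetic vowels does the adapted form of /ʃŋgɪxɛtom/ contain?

3

After substitution the input is /ʔŋgɪxɛtom/.
The unsyllabifiable consonants are /ʔ/, /ŋ/, /m/; each receives one epenthetic vowel.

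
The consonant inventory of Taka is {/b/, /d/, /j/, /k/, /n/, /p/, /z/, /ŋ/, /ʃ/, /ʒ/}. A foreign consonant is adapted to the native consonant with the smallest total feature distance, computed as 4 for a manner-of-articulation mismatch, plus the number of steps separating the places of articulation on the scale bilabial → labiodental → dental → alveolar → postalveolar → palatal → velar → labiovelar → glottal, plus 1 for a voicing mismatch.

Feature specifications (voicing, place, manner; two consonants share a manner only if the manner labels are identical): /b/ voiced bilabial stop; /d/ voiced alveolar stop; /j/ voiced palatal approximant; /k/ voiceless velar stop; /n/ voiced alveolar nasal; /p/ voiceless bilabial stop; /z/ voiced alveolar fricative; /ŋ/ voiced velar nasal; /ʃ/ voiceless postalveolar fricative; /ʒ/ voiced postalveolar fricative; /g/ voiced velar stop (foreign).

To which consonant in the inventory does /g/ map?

k

/k/ is closest: same manner (stop), place distance 0 (velar→velar), voicing differs (+1); total 1. Next closest is /d/ at distance 3.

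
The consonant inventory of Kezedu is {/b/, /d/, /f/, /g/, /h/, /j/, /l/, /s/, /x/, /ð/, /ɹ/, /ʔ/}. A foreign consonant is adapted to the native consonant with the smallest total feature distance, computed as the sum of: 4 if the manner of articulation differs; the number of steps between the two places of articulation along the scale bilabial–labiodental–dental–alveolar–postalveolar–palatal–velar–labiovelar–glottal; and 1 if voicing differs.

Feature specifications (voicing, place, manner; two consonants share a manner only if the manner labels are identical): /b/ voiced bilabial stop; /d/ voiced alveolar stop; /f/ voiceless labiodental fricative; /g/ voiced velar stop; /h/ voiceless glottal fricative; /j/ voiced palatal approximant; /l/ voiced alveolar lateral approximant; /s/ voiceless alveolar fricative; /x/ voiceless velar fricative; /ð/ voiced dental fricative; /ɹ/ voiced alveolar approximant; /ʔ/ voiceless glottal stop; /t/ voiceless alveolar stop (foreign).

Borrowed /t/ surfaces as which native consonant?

d

/d/ is closest: same manner (stop), place distance 0 (alveolar→alveolar), voicing differs (+1); total 1. Next closest is /b/ at distance 4.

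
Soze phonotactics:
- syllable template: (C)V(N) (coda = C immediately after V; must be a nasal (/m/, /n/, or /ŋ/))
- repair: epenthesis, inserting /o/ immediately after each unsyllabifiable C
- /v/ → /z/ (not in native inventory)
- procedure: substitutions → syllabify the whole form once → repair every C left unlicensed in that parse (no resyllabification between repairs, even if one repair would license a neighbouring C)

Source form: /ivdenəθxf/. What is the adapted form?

Substitution: /v/ → /z/, giving /izdenəθxf/.
Syllabifying with onset maximization leaves /z/, /θ/, /x/, /f/ stranded (only a nasal (/m/, /n/, or /ŋ/) is licensed in coda position; onsets are limited to one consonant).
Each unlicensed consonant becomes the onset of a new syllable: /z/ → /zo/, /θ/ → /θo/, /x/ → /xo/, /f/ → /fo/.

izodenəθoxofo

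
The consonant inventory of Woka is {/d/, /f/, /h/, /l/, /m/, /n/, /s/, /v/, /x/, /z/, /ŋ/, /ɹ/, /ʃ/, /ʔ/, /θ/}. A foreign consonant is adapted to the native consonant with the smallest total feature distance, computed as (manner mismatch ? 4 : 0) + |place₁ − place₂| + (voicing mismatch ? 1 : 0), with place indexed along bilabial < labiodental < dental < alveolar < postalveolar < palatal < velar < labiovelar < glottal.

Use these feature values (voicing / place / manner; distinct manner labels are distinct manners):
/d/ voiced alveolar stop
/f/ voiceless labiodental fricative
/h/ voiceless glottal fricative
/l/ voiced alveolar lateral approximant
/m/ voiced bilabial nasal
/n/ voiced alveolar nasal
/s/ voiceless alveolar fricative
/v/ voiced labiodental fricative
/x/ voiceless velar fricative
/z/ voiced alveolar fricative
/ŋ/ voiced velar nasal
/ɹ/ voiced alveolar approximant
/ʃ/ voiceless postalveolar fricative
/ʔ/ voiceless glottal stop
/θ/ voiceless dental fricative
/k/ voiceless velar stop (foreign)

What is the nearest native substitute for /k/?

ʔ

/ʔ/ is closest: same manner (stop), place distance 2 (velar→glottal), same voicing; total 2. Next closest is /d/ at distance 4.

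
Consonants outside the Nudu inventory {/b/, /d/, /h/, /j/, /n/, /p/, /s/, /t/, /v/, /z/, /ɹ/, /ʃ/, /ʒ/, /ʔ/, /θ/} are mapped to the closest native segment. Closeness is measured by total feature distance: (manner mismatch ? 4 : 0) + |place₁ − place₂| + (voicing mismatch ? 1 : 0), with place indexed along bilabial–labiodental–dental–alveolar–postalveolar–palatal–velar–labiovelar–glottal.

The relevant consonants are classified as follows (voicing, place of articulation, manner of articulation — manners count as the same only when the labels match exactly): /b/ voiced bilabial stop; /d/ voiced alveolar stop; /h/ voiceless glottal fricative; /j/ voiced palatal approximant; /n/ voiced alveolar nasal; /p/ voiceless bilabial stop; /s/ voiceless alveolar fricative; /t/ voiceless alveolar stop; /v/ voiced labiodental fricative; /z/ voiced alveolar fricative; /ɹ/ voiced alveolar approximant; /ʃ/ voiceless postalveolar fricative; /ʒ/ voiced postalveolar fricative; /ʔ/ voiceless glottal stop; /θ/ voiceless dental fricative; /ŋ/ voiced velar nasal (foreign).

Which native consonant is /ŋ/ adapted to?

/n/ is closest: same manner (nasal), place distance 3 (velar→alveolar), same voicing; total 3. Next closest is /j/ at distance 5.

n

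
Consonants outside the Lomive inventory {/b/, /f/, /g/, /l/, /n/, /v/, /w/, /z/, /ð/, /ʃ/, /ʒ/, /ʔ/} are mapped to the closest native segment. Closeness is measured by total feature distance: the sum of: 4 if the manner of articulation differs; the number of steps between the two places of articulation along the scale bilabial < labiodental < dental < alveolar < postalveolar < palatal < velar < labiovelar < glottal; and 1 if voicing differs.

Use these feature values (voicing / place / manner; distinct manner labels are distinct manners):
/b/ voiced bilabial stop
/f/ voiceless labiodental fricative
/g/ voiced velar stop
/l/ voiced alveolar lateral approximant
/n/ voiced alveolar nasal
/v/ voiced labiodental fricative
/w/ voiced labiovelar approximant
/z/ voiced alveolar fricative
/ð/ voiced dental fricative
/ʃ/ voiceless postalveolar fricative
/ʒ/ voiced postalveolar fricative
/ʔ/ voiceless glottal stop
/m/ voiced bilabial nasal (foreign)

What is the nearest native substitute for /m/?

n

/n/ is closest: same manner (nasal), place distance 3 (bilabial→alveolar), same voicing; total 3. Next closest is /b/ at distance 4.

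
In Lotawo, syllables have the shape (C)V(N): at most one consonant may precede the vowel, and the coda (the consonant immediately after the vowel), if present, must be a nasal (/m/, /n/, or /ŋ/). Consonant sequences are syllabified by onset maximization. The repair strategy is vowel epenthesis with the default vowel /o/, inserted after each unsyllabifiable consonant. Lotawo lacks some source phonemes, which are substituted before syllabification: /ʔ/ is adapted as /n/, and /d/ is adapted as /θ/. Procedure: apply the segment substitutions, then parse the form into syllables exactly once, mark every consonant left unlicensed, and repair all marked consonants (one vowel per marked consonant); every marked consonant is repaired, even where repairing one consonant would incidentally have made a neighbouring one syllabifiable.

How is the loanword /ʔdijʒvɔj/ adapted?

Substitution: /ʔ/ → /n/, /d/ → /θ/, giving /nθijʒvɔj/.
Under (C)V(N), the unsyllabifiable consonants are /n/, /j/, /ʒ/, /j/ (only a nasal (/m/, /n/, or /ŋ/) is licensed in coda position; onsets are limited to one consonant).
Inserting the epenthetic vowel yields /n/ → /no/, /j/ → /jo/, /ʒ/ → /ʒo/, /j/ → /jo/.

noθijoʒovɔjo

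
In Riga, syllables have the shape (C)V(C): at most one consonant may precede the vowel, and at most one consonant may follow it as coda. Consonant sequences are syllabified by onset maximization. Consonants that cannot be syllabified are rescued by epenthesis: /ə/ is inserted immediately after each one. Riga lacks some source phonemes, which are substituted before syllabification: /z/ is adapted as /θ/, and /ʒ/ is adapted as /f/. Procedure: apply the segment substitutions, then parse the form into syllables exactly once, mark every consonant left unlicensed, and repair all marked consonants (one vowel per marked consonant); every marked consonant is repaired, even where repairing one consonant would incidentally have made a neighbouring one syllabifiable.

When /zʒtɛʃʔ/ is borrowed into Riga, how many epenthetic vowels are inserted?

3

After substitution the input is /θftɛʃʔ/.
The unsyllabifiable consonants are /θ/, /f/, /ʔ/; each receives one epenthetic vowel.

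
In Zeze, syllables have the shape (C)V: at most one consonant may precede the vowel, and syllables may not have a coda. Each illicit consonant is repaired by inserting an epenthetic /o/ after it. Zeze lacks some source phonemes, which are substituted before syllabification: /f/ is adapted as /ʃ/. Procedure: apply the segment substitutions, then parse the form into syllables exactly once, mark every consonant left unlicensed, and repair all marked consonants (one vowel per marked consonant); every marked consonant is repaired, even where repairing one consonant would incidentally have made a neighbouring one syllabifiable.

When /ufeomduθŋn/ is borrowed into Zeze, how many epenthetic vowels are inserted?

After substitution the input is /uʃeomduθŋn/.
The unsyllabifiable consonants are /m/, /θ/, /ŋ/, /n/; each receives one epenthetic vowel.

4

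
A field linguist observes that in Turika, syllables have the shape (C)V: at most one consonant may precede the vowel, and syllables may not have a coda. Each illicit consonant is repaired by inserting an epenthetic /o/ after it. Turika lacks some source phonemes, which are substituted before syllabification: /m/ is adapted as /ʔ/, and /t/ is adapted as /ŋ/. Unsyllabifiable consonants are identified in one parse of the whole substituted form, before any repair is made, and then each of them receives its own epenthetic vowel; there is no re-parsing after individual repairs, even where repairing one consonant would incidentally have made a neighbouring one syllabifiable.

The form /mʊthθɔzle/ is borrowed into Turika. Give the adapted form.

Substitution: /m/ → /ʔ/, /t/ → /ŋ/, giving /ʔʊŋhθɔzle/.
Syllabifying with onset maximization leaves /ŋ/, /h/, /z/ stranded (no codas are permitted; onsets are limited to one consonant).
Inserting the epenthetic vowel yields /ŋ/ → /ŋo/, /h/ → /ho/, /z/ → /zo/.

ʔʊŋohoθɔzole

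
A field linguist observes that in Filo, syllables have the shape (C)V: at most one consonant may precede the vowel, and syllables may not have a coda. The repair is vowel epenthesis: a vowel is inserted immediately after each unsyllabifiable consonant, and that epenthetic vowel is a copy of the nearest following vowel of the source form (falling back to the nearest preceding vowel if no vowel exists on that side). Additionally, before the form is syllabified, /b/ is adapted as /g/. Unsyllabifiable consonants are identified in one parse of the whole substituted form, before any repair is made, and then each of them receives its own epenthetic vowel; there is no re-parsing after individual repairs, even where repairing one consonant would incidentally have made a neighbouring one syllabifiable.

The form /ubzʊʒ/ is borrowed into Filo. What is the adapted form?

Substitution: /b/ → /g/, giving /ugzʊʒ/.
Syllabifying with onset maximization leaves /g/, /ʒ/ stranded (no codas are permitted; onsets are limited to one consonant).
Epenthesis after each stranded consonant: /g/ → /gʊ/, /ʒ/ → /ʒʊ/.

ugʊzʊʒʊ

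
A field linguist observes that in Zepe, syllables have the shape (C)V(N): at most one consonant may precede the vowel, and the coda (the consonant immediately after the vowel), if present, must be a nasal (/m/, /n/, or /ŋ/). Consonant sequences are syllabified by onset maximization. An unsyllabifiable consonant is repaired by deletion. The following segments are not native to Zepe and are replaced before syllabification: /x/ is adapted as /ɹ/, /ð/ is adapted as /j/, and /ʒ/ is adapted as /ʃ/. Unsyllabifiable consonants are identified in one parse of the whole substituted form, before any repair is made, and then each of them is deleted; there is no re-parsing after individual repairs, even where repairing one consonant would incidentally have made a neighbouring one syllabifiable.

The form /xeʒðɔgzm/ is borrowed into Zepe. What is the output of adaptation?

ɹejɔ

Substitution: /x/ → /ɹ/, /ʒ/ → /ʃ/, /ð/ → /j/, giving /ɹeʃjɔgzm/.
Syllabifying with onset maximization leaves /ʃ/, /g/, /z/, /m/ stranded (only a nasal (/m/, /n/, or /ŋ/) is licensed in coda position; onsets are limited to one consonant).
Each unlicensed consonant is deleted: /ʃ/, /g/, /z/, /m/.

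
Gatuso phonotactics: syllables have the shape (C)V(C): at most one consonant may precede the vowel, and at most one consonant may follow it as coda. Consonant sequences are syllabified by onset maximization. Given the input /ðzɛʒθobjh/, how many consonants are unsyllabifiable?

Under (C)V(C), the unsyllabifiable consonants are /ð/, /j/, /h/ (at most one coda consonant is licensed; onsets are limited to one consonant).

3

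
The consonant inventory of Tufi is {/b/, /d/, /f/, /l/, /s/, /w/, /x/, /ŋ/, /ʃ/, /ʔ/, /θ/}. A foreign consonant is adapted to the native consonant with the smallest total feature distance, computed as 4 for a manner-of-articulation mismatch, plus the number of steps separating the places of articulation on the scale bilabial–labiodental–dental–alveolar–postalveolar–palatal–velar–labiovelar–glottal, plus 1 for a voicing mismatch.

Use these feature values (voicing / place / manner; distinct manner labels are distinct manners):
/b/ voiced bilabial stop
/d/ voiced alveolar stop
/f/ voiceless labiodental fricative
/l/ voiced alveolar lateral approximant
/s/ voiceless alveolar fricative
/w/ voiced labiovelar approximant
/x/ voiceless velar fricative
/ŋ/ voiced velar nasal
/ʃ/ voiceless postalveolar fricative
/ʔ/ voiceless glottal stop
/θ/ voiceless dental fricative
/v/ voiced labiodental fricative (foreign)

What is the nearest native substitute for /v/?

f

/f/ is closest: same manner (fricative), place distance 0 (labiodental→labiodental), voicing differs (+1); total 1. Next closest is /θ/ at distance 2.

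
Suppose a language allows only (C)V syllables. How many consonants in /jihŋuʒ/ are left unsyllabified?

2

Under (C)V, the unsyllabifiable consonants are /h/, /ʒ/ (no codas are permitted; onsets are limited to one consonant).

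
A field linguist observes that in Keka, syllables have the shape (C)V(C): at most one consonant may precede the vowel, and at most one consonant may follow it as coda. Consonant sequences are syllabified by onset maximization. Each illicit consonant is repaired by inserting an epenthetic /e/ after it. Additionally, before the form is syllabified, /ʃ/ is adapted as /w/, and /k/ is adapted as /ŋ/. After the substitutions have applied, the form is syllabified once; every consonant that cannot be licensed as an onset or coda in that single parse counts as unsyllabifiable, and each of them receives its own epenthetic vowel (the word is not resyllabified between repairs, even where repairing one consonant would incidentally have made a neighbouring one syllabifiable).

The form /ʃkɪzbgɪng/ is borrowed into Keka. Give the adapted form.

Substitution: /ʃ/ → /w/, /k/ → /ŋ/, giving /wŋɪzbgɪng/.
Syllabifying with onset maximization leaves /w/, /b/, /g/ stranded (at most one coda consonant is licensed; onsets are limited to one consonant).
Each unlicensed consonant becomes the onset of a new syllable: /w/ → /we/, /b/ → /be/, /g/ → /ge/.

weŋɪzbegɪnge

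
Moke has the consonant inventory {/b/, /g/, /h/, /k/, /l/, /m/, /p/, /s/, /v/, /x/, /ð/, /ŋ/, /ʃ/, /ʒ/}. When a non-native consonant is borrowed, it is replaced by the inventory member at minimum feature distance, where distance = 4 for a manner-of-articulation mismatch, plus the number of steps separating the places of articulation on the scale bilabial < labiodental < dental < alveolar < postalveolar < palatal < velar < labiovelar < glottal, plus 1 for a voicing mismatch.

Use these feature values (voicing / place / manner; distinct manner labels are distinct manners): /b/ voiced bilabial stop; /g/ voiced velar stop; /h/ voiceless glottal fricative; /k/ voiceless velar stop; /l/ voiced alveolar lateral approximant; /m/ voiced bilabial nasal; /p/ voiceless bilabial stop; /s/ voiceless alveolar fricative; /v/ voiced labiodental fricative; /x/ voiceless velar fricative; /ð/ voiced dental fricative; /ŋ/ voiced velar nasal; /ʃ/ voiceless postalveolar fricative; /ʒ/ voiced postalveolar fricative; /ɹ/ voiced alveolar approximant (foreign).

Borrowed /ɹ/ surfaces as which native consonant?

l

/l/ is closest: manner differs (approximant→lateral approximant, +4), place distance 0 (alveolar→alveolar), same voicing; total 4. Next closest is /s/ at distance 5.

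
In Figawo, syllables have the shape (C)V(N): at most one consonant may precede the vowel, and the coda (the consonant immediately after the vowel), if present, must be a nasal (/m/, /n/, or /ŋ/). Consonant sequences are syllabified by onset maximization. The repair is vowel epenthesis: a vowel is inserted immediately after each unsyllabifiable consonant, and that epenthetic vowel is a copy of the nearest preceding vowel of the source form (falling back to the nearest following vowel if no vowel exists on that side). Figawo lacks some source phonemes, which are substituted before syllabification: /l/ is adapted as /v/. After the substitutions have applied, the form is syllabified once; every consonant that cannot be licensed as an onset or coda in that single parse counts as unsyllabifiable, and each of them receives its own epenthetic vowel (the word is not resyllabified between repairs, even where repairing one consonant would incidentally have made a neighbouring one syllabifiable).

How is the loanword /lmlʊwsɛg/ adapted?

vʊmʊvʊwʊsɛgɛ

Substitution: /l/ → /v/, giving /vmvʊwsɛg/.
Syllabifying with onset maximization leaves /v/, /m/, /w/, /g/ stranded (only a nasal (/m/, /n/, or /ŋ/) is licensed in coda position; onsets are limited to one consonant).
Epenthesis after each stranded consonant: /v/ → /vʊ/, /m/ → /mʊ/, /w/ → /wʊ/, /g/ → /gɛ/.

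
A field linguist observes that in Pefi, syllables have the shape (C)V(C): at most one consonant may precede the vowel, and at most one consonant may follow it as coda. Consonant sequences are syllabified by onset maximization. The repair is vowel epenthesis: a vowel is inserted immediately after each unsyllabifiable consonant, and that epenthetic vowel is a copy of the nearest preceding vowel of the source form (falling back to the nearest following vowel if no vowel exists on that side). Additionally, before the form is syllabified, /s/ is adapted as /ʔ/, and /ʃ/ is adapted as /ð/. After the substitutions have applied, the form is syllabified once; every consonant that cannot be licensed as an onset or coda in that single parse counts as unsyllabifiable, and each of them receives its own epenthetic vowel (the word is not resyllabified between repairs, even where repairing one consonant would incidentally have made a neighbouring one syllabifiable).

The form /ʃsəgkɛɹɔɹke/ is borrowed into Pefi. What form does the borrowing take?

Substitution: /ʃ/ → /ð/, /s/ → /ʔ/, giving /ðʔəgkɛɹɔɹke/.
Syllabifying with onset maximization leaves /ð/ stranded (at most one coda consonant is licensed; onsets are limited to one consonant).
Inserting the epenthetic vowel yields /ð/ → /ðə/.

ðəʔəgkɛɹɔɹke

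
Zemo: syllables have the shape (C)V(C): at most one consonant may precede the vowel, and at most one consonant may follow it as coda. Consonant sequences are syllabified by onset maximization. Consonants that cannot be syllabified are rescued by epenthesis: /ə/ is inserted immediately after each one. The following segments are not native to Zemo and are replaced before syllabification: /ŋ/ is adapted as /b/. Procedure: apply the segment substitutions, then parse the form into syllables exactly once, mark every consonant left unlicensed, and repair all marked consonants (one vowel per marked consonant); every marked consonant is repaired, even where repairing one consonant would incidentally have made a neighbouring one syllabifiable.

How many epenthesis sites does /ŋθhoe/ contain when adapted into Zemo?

After substitution the input is /bθhoe/.
The unsyllabifiable consonants are /b/, /θ/; each receives one epenthetic vowel.

2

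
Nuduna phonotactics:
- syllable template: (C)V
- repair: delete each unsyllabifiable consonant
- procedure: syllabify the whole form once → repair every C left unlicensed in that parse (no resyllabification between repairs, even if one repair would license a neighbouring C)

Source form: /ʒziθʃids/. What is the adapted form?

The consonants /ʒ/, /θ/, /d/, /s/ cannot be parsed into a legal (C)V syllable (no codas are permitted; onsets are limited to one consonant).
Deletion applies to /ʒ/, /θ/, /d/, /s/.

ziʃi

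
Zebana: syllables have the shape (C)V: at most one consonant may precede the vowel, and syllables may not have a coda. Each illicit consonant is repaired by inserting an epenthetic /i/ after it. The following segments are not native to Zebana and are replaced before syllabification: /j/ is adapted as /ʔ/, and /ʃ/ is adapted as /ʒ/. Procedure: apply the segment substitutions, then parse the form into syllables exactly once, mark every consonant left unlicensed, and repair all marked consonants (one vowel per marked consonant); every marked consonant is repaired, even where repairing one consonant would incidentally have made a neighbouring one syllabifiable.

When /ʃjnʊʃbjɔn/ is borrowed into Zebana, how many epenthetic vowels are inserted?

5

After substitution the input is /ʒʔnʊʒbʔɔn/.
The unsyllabifiable consonants are /ʒ/, /ʔ/, /ʒ/, /b/, /n/; each receives one epenthetic vowel.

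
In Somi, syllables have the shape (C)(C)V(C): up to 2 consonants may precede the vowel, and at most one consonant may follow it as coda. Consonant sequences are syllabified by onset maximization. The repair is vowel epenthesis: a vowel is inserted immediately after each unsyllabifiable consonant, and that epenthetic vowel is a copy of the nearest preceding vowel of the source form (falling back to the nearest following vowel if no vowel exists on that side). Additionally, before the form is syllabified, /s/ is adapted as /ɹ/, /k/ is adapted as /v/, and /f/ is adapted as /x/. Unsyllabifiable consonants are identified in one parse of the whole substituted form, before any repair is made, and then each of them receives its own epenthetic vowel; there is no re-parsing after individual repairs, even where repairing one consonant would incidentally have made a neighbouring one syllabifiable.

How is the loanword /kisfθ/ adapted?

Substitution: /k/ → /v/, /s/ → /ɹ/, /f/ → /x/, giving /viɹxθ/.
Under (C)(C)V(C), the unsyllabifiable consonants are /x/, /θ/ (at most one coda consonant is licensed; onsets may contain at most 2 consonants).
Inserting the epenthetic vowel yields /x/ → /xi/, /θ/ → /θi/.

viɹxiθi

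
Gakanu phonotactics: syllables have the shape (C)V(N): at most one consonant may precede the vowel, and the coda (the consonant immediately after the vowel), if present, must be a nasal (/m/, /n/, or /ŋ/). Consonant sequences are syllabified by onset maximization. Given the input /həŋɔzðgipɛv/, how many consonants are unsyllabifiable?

Syllabifying with onset maximization leaves /z/, /ð/, /v/ stranded (only a nasal (/m/, /n/, or /ŋ/) is licensed in coda position; onsets are limited to one consonant).

3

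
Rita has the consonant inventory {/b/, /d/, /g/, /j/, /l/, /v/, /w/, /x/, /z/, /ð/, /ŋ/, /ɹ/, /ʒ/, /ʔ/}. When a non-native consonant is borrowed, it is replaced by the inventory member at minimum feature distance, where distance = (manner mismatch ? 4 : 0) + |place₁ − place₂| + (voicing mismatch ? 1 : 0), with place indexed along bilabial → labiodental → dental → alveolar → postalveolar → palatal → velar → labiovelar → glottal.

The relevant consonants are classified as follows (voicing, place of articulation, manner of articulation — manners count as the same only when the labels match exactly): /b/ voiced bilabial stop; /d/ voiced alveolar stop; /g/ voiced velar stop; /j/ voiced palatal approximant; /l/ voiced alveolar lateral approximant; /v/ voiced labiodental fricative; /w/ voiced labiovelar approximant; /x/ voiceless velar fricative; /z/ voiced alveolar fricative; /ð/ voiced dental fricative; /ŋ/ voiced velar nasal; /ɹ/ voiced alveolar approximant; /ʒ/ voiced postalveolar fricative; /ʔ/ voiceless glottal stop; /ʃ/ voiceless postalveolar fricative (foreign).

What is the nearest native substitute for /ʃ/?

/ʒ/ is closest: same manner (fricative), place distance 0 (postalveolar→postalveolar), voicing differs (+1); total 1. Next closest is /x/ at distance 2.

ʒ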